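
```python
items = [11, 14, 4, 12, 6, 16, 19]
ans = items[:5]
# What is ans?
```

items has length 7. The slice items[:5] selects indices [0, 1, 2, 3, 4] (0->11, 1->14, 2->4, 3->12, 4->6), giving [11, 14, 4, 12, 6].

[11, 14, 4, 12, 6]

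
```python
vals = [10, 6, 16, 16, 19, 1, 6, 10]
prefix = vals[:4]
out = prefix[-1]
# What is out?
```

vals has length 8. The slice vals[:4] selects indices [0, 1, 2, 3] (0->10, 1->6, 2->16, 3->16), giving [10, 6, 16, 16]. So prefix = [10, 6, 16, 16]. Then prefix[-1] = 16.

16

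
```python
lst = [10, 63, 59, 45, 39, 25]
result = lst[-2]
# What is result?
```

lst has length 6. Negative index -2 maps to positive index 6 + (-2) = 4. lst[4] = 39.

39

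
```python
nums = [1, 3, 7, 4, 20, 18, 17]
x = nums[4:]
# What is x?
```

nums has length 7. The slice nums[4:] selects indices [4, 5, 6] (4->20, 5->18, 6->17), giving [20, 18, 17].

[20, 18, 17]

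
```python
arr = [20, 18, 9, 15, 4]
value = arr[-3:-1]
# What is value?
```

arr has length 5. The slice arr[-3:-1] selects indices [2, 3] (2->9, 3->15), giving [9, 15].

[9, 15]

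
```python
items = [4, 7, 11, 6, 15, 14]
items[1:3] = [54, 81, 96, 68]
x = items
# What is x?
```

items starts as [4, 7, 11, 6, 15, 14] (length 6). The slice items[1:3] covers indices [1, 2] with values [7, 11]. Replacing that slice with [54, 81, 96, 68] (different length) produces [4, 54, 81, 96, 68, 6, 15, 14].

[4, 54, 81, 96, 68, 6, 15, 14]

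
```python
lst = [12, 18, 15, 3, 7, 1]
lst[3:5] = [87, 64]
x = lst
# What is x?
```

lst starts as [12, 18, 15, 3, 7, 1] (length 6). The slice lst[3:5] covers indices [3, 4] with values [3, 7]. Replacing that slice with [87, 64] (same length) produces [12, 18, 15, 87, 64, 1].

[12, 18, 15, 87, 64, 1]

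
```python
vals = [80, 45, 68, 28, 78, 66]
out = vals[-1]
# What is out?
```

vals has length 6. Negative index -1 maps to positive index 6 + (-1) = 5. vals[5] = 66.

66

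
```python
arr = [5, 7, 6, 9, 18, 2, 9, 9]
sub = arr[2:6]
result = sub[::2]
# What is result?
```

arr has length 8. The slice arr[2:6] selects indices [2, 3, 4, 5] (2->6, 3->9, 4->18, 5->2), giving [6, 9, 18, 2]. So sub = [6, 9, 18, 2]. sub has length 4. The slice sub[::2] selects indices [0, 2] (0->6, 2->18), giving [6, 18].

[6, 18]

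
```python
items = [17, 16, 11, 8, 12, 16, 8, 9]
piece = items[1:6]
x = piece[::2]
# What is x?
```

items has length 8. The slice items[1:6] selects indices [1, 2, 3, 4, 5] (1->16, 2->11, 3->8, 4->12, 5->16), giving [16, 11, 8, 12, 16]. So piece = [16, 11, 8, 12, 16]. piece has length 5. The slice piece[::2] selects indices [0, 2, 4] (0->16, 2->8, 4->16), giving [16, 8, 16].

[16, 8, 16]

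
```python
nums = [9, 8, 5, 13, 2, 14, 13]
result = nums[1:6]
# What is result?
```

nums has length 7. The slice nums[1:6] selects indices [1, 2, 3, 4, 5] (1->8, 2->5, 3->13, 4->2, 5->14), giving [8, 5, 13, 2, 14].

[8, 5, 13, 2, 14]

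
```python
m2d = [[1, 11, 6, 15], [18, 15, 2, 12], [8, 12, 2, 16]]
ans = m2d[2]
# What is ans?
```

m2d has 3 rows. Row 2 is [8, 12, 2, 16].

[8, 12, 2, 16]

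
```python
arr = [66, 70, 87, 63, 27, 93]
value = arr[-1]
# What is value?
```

arr has length 6. Negative index -1 maps to positive index 6 + (-1) = 5. arr[5] = 93.

93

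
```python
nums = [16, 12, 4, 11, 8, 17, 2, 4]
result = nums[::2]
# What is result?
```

nums has length 8. The slice nums[::2] selects indices [0, 2, 4, 6] (0->16, 2->4, 4->8, 6->2), giving [16, 4, 8, 2].

[16, 4, 8, 2]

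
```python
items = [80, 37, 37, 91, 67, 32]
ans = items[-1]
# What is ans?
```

items has length 6. Negative index -1 maps to positive index 6 + (-1) = 5. items[5] = 32.

32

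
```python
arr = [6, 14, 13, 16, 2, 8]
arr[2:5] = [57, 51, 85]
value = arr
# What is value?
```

arr starts as [6, 14, 13, 16, 2, 8] (length 6). The slice arr[2:5] covers indices [2, 3, 4] with values [13, 16, 2]. Replacing that slice with [57, 51, 85] (same length) produces [6, 14, 57, 51, 85, 8].

[6, 14, 57, 51, 85, 8]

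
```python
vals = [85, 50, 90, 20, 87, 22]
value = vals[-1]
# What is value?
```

vals has length 6. Negative index -1 maps to positive index 6 + (-1) = 5. vals[5] = 22.

22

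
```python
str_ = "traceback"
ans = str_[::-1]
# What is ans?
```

str_ has length 9. The slice str_[::-1] selects indices [8, 7, 6, 5, 4, 3, 2, 1, 0] (8->'k', 7->'c', 6->'a', 5->'b', 4->'e', 3->'c', 2->'a', 1->'r', 0->'t'), giving 'kcabecart'.

'kcabecart'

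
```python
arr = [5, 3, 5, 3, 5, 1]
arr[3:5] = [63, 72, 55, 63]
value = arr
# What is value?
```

arr starts as [5, 3, 5, 3, 5, 1] (length 6). The slice arr[3:5] covers indices [3, 4] with values [3, 5]. Replacing that slice with [63, 72, 55, 63] (different length) produces [5, 3, 5, 63, 72, 55, 63, 1].

[5, 3, 5, 63, 72, 55, 63, 1]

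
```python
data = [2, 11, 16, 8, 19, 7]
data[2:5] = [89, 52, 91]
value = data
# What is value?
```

data starts as [2, 11, 16, 8, 19, 7] (length 6). The slice data[2:5] covers indices [2, 3, 4] with values [16, 8, 19]. Replacing that slice with [89, 52, 91] (same length) produces [2, 11, 89, 52, 91, 7].

[2, 11, 89, 52, 91, 7]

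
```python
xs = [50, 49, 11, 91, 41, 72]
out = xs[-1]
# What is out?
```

xs has length 6. Negative index -1 maps to positive index 6 + (-1) = 5. xs[5] = 72.

72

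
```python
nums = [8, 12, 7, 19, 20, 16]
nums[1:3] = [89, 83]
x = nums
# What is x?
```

nums starts as [8, 12, 7, 19, 20, 16] (length 6). The slice nums[1:3] covers indices [1, 2] with values [12, 7]. Replacing that slice with [89, 83] (same length) produces [8, 89, 83, 19, 20, 16].

[8, 89, 83, 19, 20, 16]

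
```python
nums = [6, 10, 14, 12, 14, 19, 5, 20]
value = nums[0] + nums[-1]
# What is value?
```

nums has length 8. nums[0] = 6.
nums has length 8. Negative index -1 maps to positive index 8 + (-1) = 7. nums[7] = 20.
Sum: 6 + 20 = 26.

26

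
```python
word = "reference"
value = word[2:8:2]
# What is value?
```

word has length 9. The slice word[2:8:2] selects indices [2, 4, 6] (2->'f', 4->'r', 6->'n'), giving 'frn'.

'frn'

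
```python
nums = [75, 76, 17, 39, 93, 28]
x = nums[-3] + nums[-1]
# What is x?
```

nums has length 6. Negative index -3 maps to positive index 6 + (-3) = 3. nums[3] = 39.
nums has length 6. Negative index -1 maps to positive index 6 + (-1) = 5. nums[5] = 28.
Sum: 39 + 28 = 67.

67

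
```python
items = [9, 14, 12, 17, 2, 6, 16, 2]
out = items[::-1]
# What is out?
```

items has length 8. The slice items[::-1] selects indices [7, 6, 5, 4, 3, 2, 1, 0] (7->2, 6->16, 5->6, 4->2, 3->17, 2->12, 1->14, 0->9), giving [2, 16, 6, 2, 17, 12, 14, 9].

[2, 16, 6, 2, 17, 12, 14, 9]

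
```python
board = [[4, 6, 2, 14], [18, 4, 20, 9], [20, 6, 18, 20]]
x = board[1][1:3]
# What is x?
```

board[1] = [18, 4, 20, 9]. board[1] has length 4. The slice board[1][1:3] selects indices [1, 2] (1->4, 2->20), giving [4, 20].

[4, 20]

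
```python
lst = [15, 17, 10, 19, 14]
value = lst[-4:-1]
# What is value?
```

lst has length 5. The slice lst[-4:-1] selects indices [1, 2, 3] (1->17, 2->10, 3->19), giving [17, 10, 19].

[17, 10, 19]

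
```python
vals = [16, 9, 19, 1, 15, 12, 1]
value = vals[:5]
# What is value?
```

vals has length 7. The slice vals[:5] selects indices [0, 1, 2, 3, 4] (0->16, 1->9, 2->19, 3->1, 4->15), giving [16, 9, 19, 1, 15].

[16, 9, 19, 1, 15]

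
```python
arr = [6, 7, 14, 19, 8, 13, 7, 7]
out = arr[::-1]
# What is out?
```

arr has length 8. The slice arr[::-1] selects indices [7, 6, 5, 4, 3, 2, 1, 0] (7->7, 6->7, 5->13, 4->8, 3->19, 2->14, 1->7, 0->6), giving [7, 7, 13, 8, 19, 14, 7, 6].

[7, 7, 13, 8, 19, 14, 7, 6]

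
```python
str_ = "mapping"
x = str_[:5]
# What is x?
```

str_ has length 7. The slice str_[:5] selects indices [0, 1, 2, 3, 4] (0->'m', 1->'a', 2->'p', 3->'p', 4->'i'), giving 'mappi'.

'mappi'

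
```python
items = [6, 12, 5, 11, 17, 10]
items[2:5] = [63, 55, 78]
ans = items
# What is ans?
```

items starts as [6, 12, 5, 11, 17, 10] (length 6). The slice items[2:5] covers indices [2, 3, 4] with values [5, 11, 17]. Replacing that slice with [63, 55, 78] (same length) produces [6, 12, 63, 55, 78, 10].

[6, 12, 63, 55, 78, 10]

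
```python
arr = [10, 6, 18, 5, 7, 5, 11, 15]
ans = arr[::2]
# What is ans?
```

arr has length 8. The slice arr[::2] selects indices [0, 2, 4, 6] (0->10, 2->18, 4->7, 6->11), giving [10, 18, 7, 11].

[10, 18, 7, 11]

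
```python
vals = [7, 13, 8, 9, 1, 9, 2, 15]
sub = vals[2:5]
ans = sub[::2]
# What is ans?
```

vals has length 8. The slice vals[2:5] selects indices [2, 3, 4] (2->8, 3->9, 4->1), giving [8, 9, 1]. So sub = [8, 9, 1]. sub has length 3. The slice sub[::2] selects indices [0, 2] (0->8, 2->1), giving [8, 1].

[8, 1]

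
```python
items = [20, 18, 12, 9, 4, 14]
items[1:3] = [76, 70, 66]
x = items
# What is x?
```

items starts as [20, 18, 12, 9, 4, 14] (length 6). The slice items[1:3] covers indices [1, 2] with values [18, 12]. Replacing that slice with [76, 70, 66] (different length) produces [20, 76, 70, 66, 9, 4, 14].

[20, 76, 70, 66, 9, 4, 14]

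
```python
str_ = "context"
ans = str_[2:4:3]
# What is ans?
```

str_ has length 7. The slice str_[2:4:3] selects indices [2] (2->'n'), giving 'n'.

'n'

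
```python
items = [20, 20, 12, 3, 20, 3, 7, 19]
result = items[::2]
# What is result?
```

items has length 8. The slice items[::2] selects indices [0, 2, 4, 6] (0->20, 2->12, 4->20, 6->7), giving [20, 12, 20, 7].

[20, 12, 20, 7]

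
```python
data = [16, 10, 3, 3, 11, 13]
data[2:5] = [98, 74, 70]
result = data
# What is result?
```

data starts as [16, 10, 3, 3, 11, 13] (length 6). The slice data[2:5] covers indices [2, 3, 4] with values [3, 3, 11]. Replacing that slice with [98, 74, 70] (same length) produces [16, 10, 98, 74, 70, 13].

[16, 10, 98, 74, 70, 13]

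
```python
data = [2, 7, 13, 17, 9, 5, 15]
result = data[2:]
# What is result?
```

data has length 7. The slice data[2:] selects indices [2, 3, 4, 5, 6] (2->13, 3->17, 4->9, 5->5, 6->15), giving [13, 17, 9, 5, 15].

[13, 17, 9, 5, 15]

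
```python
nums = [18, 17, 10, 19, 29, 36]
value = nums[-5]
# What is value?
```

nums has length 6. Negative index -5 maps to positive index 6 + (-5) = 1. nums[1] = 17.

17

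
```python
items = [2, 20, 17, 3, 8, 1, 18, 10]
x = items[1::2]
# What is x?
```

items has length 8. The slice items[1::2] selects indices [1, 3, 5, 7] (1->20, 3->3, 5->1, 7->10), giving [20, 3, 1, 10].

[20, 3, 1, 10]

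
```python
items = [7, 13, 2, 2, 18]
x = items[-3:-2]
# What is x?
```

items has length 5. The slice items[-3:-2] selects indices [2] (2->2), giving [2].

[2]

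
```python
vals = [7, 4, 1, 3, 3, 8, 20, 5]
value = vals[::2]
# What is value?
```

vals has length 8. The slice vals[::2] selects indices [0, 2, 4, 6] (0->7, 2->1, 4->3, 6->20), giving [7, 1, 3, 20].

[7, 1, 3, 20]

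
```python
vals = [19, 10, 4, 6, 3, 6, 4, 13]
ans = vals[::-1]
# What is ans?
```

vals has length 8. The slice vals[::-1] selects indices [7, 6, 5, 4, 3, 2, 1, 0] (7->13, 6->4, 5->6, 4->3, 3->6, 2->4, 1->10, 0->19), giving [13, 4, 6, 3, 6, 4, 10, 19].

[13, 4, 6, 3, 6, 4, 10, 19]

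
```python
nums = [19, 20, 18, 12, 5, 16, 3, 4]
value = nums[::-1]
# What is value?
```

nums has length 8. The slice nums[::-1] selects indices [7, 6, 5, 4, 3, 2, 1, 0] (7->4, 6->3, 5->16, 4->5, 3->12, 2->18, 1->20, 0->19), giving [4, 3, 16, 5, 12, 18, 20, 19].

[4, 3, 16, 5, 12, 18, 20, 19]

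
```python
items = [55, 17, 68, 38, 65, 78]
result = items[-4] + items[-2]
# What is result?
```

items has length 6. Negative index -4 maps to positive index 6 + (-4) = 2. items[2] = 68.
items has length 6. Negative index -2 maps to positive index 6 + (-2) = 4. items[4] = 65.
Sum: 68 + 65 = 133.

133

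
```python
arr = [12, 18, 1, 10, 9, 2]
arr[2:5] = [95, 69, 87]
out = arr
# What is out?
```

arr starts as [12, 18, 1, 10, 9, 2] (length 6). The slice arr[2:5] covers indices [2, 3, 4] with values [1, 10, 9]. Replacing that slice with [95, 69, 87] (same length) produces [12, 18, 95, 69, 87, 2].

[12, 18, 95, 69, 87, 2]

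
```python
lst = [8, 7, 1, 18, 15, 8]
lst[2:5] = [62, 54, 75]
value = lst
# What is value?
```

lst starts as [8, 7, 1, 18, 15, 8] (length 6). The slice lst[2:5] covers indices [2, 3, 4] with values [1, 18, 15]. Replacing that slice with [62, 54, 75] (same length) produces [8, 7, 62, 54, 75, 8].

[8, 7, 62, 54, 75, 8]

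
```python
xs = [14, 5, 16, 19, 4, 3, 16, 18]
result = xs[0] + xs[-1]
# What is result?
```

xs has length 8. xs[0] = 14.
xs has length 8. Negative index -1 maps to positive index 8 + (-1) = 7. xs[7] = 18.
Sum: 14 + 18 = 32.

32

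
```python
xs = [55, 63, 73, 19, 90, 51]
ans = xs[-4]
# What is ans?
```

xs has length 6. Negative index -4 maps to positive index 6 + (-4) = 2. xs[2] = 73.

73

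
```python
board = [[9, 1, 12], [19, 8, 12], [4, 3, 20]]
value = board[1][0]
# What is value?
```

board[1] = [19, 8, 12]. Taking column 0 of that row yields 19.

19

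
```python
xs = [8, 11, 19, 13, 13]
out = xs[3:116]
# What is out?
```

xs has length 5. The slice xs[3:116] selects indices [3, 4] (3->13, 4->13), giving [13, 13].

[13, 13]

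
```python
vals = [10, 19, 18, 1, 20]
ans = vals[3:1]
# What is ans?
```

vals has length 5. The slice vals[3:1] resolves to an empty index range, so the result is [].

[]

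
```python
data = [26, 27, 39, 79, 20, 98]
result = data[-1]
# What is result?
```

data has length 6. Negative index -1 maps to positive index 6 + (-1) = 5. data[5] = 98.

98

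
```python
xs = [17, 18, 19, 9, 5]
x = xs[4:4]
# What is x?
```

xs has length 5. The slice xs[4:4] resolves to an empty index range, so the result is [].

[]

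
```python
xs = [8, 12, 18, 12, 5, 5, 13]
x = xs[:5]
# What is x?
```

xs has length 7. The slice xs[:5] selects indices [0, 1, 2, 3, 4] (0->8, 1->12, 2->18, 3->12, 4->5), giving [8, 12, 18, 12, 5].

[8, 12, 18, 12, 5]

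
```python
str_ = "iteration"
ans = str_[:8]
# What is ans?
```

str_ has length 9. The slice str_[:8] selects indices [0, 1, 2, 3, 4, 5, 6, 7] (0->'i', 1->'t', 2->'e', 3->'r', 4->'a', 5->'t', 6->'i', 7->'o'), giving 'iteratio'.

'iteratio'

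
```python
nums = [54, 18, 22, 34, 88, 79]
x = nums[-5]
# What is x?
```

nums has length 6. Negative index -5 maps to positive index 6 + (-5) = 1. nums[1] = 18.

18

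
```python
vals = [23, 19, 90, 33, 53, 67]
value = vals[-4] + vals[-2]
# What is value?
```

vals has length 6. Negative index -4 maps to positive index 6 + (-4) = 2. vals[2] = 90.
vals has length 6. Negative index -2 maps to positive index 6 + (-2) = 4. vals[4] = 53.
Sum: 90 + 53 = 143.

143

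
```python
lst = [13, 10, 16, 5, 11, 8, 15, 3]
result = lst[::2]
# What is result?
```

lst has length 8. The slice lst[::2] selects indices [0, 2, 4, 6] (0->13, 2->16, 4->11, 6->15), giving [13, 16, 11, 15].

[13, 16, 11, 15]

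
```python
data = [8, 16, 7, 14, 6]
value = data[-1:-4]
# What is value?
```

data has length 5. The slice data[-1:-4] resolves to an empty index range, so the result is [].

[]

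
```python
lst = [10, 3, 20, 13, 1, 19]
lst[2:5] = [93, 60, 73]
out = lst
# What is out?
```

lst starts as [10, 3, 20, 13, 1, 19] (length 6). The slice lst[2:5] covers indices [2, 3, 4] with values [20, 13, 1]. Replacing that slice with [93, 60, 73] (same length) produces [10, 3, 93, 60, 73, 19].

[10, 3, 93, 60, 73, 19]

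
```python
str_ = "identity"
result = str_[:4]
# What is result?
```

str_ has length 8. The slice str_[:4] selects indices [0, 1, 2, 3] (0->'i', 1->'d', 2->'e', 3->'n'), giving 'iden'.

'iden'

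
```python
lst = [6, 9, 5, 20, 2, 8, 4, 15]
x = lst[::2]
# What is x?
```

lst has length 8. The slice lst[::2] selects indices [0, 2, 4, 6] (0->6, 2->5, 4->2, 6->4), giving [6, 5, 2, 4].

[6, 5, 2, 4]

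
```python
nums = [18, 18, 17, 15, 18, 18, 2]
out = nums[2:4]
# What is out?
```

nums has length 7. The slice nums[2:4] selects indices [2, 3] (2->17, 3->15), giving [17, 15].

[17, 15]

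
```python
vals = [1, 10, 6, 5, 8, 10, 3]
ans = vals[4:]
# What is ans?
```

vals has length 7. The slice vals[4:] selects indices [4, 5, 6] (4->8, 5->10, 6->3), giving [8, 10, 3].

[8, 10, 3]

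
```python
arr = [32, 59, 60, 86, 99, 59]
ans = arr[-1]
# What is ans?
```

arr has length 6. Negative index -1 maps to positive index 6 + (-1) = 5. arr[5] = 59.

59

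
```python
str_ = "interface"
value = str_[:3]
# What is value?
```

str_ has length 9. The slice str_[:3] selects indices [0, 1, 2] (0->'i', 1->'n', 2->'t'), giving 'int'.

'int'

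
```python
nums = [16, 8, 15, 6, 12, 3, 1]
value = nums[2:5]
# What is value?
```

nums has length 7. The slice nums[2:5] selects indices [2, 3, 4] (2->15, 3->6, 4->12), giving [15, 6, 12].

[15, 6, 12]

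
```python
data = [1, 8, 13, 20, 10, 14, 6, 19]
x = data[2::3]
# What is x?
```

data has length 8. The slice data[2::3] selects indices [2, 5] (2->13, 5->14), giving [13, 14].

[13, 14]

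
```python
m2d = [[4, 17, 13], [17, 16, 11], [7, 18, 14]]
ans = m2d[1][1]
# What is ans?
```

m2d[1] = [17, 16, 11]. Taking column 1 of that row yields 16.

16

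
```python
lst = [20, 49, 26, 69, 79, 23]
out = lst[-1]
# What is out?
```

lst has length 6. Negative index -1 maps to positive index 6 + (-1) = 5. lst[5] = 23.

23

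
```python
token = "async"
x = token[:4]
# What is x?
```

token has length 5. The slice token[:4] selects indices [0, 1, 2, 3] (0->'a', 1->'s', 2->'y', 3->'n'), giving 'asyn'.

'asyn'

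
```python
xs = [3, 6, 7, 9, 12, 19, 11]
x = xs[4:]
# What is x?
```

xs has length 7. The slice xs[4:] selects indices [4, 5, 6] (4->12, 5->19, 6->11), giving [12, 19, 11].

[12, 19, 11]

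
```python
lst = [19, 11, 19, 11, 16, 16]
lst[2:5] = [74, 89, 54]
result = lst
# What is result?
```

lst starts as [19, 11, 19, 11, 16, 16] (length 6). The slice lst[2:5] covers indices [2, 3, 4] with values [19, 11, 16]. Replacing that slice with [74, 89, 54] (same length) produces [19, 11, 74, 89, 54, 16].

[19, 11, 74, 89, 54, 16]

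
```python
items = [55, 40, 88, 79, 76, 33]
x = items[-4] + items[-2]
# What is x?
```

items has length 6. Negative index -4 maps to positive index 6 + (-4) = 2. items[2] = 88.
items has length 6. Negative index -2 maps to positive index 6 + (-2) = 4. items[4] = 76.
Sum: 88 + 76 = 164.

164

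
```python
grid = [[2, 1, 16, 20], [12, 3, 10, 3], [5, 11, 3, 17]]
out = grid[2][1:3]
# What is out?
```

grid[2] = [5, 11, 3, 17]. grid[2] has length 4. The slice grid[2][1:3] selects indices [1, 2] (1->11, 2->3), giving [11, 3].

[11, 3]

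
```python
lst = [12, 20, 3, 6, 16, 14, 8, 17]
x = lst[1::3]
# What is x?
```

lst has length 8. The slice lst[1::3] selects indices [1, 4, 7] (1->20, 4->16, 7->17), giving [20, 16, 17].

[20, 16, 17]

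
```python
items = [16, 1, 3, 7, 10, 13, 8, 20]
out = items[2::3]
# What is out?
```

items has length 8. The slice items[2::3] selects indices [2, 5] (2->3, 5->13), giving [3, 13].

[3, 13]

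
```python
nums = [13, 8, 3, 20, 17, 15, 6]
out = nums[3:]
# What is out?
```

nums has length 7. The slice nums[3:] selects indices [3, 4, 5, 6] (3->20, 4->17, 5->15, 6->6), giving [20, 17, 15, 6].

[20, 17, 15, 6]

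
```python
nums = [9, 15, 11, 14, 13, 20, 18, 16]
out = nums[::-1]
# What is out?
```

nums has length 8. The slice nums[::-1] selects indices [7, 6, 5, 4, 3, 2, 1, 0] (7->16, 6->18, 5->20, 4->13, 3->14, 2->11, 1->15, 0->9), giving [16, 18, 20, 13, 14, 11, 15, 9].

[16, 18, 20, 13, 14, 11, 15, 9]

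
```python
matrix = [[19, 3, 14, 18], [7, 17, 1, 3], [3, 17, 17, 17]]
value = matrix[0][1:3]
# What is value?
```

matrix[0] = [19, 3, 14, 18]. matrix[0] has length 4. The slice matrix[0][1:3] selects indices [1, 2] (1->3, 2->14), giving [3, 14].

[3, 14]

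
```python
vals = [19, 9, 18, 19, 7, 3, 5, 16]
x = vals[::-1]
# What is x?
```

vals has length 8. The slice vals[::-1] selects indices [7, 6, 5, 4, 3, 2, 1, 0] (7->16, 6->5, 5->3, 4->7, 3->19, 2->18, 1->9, 0->19), giving [16, 5, 3, 7, 19, 18, 9, 19].

[16, 5, 3, 7, 19, 18, 9, 19]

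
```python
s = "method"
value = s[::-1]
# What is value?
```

s has length 6. The slice s[::-1] selects indices [5, 4, 3, 2, 1, 0] (5->'d', 4->'o', 3->'h', 2->'t', 1->'e', 0->'m'), giving 'dohtem'.

'dohtem'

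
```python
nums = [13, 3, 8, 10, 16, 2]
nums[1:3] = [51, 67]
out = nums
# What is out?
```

nums starts as [13, 3, 8, 10, 16, 2] (length 6). The slice nums[1:3] covers indices [1, 2] with values [3, 8]. Replacing that slice with [51, 67] (same length) produces [13, 51, 67, 10, 16, 2].

[13, 51, 67, 10, 16, 2]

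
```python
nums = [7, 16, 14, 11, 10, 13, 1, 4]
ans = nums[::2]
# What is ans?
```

nums has length 8. The slice nums[::2] selects indices [0, 2, 4, 6] (0->7, 2->14, 4->10, 6->1), giving [7, 14, 10, 1].

[7, 14, 10, 1]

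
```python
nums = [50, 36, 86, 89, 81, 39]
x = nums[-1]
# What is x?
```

nums has length 6. Negative index -1 maps to positive index 6 + (-1) = 5. nums[5] = 39.

39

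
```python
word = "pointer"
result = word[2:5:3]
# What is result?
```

word has length 7. The slice word[2:5:3] selects indices [2] (2->'i'), giving 'i'.

'i'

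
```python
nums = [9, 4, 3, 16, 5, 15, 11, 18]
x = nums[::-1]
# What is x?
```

nums has length 8. The slice nums[::-1] selects indices [7, 6, 5, 4, 3, 2, 1, 0] (7->18, 6->11, 5->15, 4->5, 3->16, 2->3, 1->4, 0->9), giving [18, 11, 15, 5, 16, 3, 4, 9].

[18, 11, 15, 5, 16, 3, 4, 9]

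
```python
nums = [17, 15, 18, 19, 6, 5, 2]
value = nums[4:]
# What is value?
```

nums has length 7. The slice nums[4:] selects indices [4, 5, 6] (4->6, 5->5, 6->2), giving [6, 5, 2].

[6, 5, 2]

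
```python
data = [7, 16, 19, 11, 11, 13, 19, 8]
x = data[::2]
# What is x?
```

data has length 8. The slice data[::2] selects indices [0, 2, 4, 6] (0->7, 2->19, 4->11, 6->19), giving [7, 19, 11, 19].

[7, 19, 11, 19]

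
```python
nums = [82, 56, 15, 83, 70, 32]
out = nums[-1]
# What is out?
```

nums has length 6. Negative index -1 maps to positive index 6 + (-1) = 5. nums[5] = 32.

32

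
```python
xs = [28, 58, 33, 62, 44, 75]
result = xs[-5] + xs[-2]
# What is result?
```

xs has length 6. Negative index -5 maps to positive index 6 + (-5) = 1. xs[1] = 58.
xs has length 6. Negative index -2 maps to positive index 6 + (-2) = 4. xs[4] = 44.
Sum: 58 + 44 = 102.

102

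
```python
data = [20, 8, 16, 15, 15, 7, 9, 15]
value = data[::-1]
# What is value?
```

data has length 8. The slice data[::-1] selects indices [7, 6, 5, 4, 3, 2, 1, 0] (7->15, 6->9, 5->7, 4->15, 3->15, 2->16, 1->8, 0->20), giving [15, 9, 7, 15, 15, 16, 8, 20].

[15, 9, 7, 15, 15, 16, 8, 20]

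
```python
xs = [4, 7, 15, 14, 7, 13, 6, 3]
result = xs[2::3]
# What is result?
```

xs has length 8. The slice xs[2::3] selects indices [2, 5] (2->15, 5->13), giving [15, 13].

[15, 13]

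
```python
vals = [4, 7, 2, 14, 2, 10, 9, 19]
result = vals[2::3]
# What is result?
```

vals has length 8. The slice vals[2::3] selects indices [2, 5] (2->2, 5->10), giving [2, 10].

[2, 10]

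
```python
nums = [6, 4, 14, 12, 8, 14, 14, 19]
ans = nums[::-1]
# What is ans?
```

nums has length 8. The slice nums[::-1] selects indices [7, 6, 5, 4, 3, 2, 1, 0] (7->19, 6->14, 5->14, 4->8, 3->12, 2->14, 1->4, 0->6), giving [19, 14, 14, 8, 12, 14, 4, 6].

[19, 14, 14, 8, 12, 14, 4, 6]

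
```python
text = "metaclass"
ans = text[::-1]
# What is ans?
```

text has length 9. The slice text[::-1] selects indices [8, 7, 6, 5, 4, 3, 2, 1, 0] (8->'s', 7->'s', 6->'a', 5->'l', 4->'c', 3->'a', 2->'t', 1->'e', 0->'m'), giving 'ssalcatem'.

'ssalcatem'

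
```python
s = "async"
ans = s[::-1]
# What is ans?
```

s has length 5. The slice s[::-1] selects indices [4, 3, 2, 1, 0] (4->'c', 3->'n', 2->'y', 1->'s', 0->'a'), giving 'cnysa'.

'cnysa'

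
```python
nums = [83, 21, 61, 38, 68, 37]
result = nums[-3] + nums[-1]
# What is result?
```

nums has length 6. Negative index -3 maps to positive index 6 + (-3) = 3. nums[3] = 38.
nums has length 6. Negative index -1 maps to positive index 6 + (-1) = 5. nums[5] = 37.
Sum: 38 + 37 = 75.

75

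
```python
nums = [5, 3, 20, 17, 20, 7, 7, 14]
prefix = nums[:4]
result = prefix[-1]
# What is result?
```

nums has length 8. The slice nums[:4] selects indices [0, 1, 2, 3] (0->5, 1->3, 2->20, 3->17), giving [5, 3, 20, 17]. So prefix = [5, 3, 20, 17]. Then prefix[-1] = 17.

17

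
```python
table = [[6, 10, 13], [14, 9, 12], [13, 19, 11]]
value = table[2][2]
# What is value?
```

table[2] = [13, 19, 11]. Taking column 2 of that row yields 11.

11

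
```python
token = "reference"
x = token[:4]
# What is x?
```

token has length 9. The slice token[:4] selects indices [0, 1, 2, 3] (0->'r', 1->'e', 2->'f', 3->'e'), giving 'refe'.

'refe'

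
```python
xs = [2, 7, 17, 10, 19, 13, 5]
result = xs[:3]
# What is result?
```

xs has length 7. The slice xs[:3] selects indices [0, 1, 2] (0->2, 1->7, 2->17), giving [2, 7, 17].

[2, 7, 17]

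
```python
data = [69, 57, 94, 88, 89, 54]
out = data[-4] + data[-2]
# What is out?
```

data has length 6. Negative index -4 maps to positive index 6 + (-4) = 2. data[2] = 94.
data has length 6. Negative index -2 maps to positive index 6 + (-2) = 4. data[4] = 89.
Sum: 94 + 89 = 183.

183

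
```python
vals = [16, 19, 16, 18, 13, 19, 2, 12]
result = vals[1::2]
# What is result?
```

vals has length 8. The slice vals[1::2] selects indices [1, 3, 5, 7] (1->19, 3->18, 5->19, 7->12), giving [19, 18, 19, 12].

[19, 18, 19, 12]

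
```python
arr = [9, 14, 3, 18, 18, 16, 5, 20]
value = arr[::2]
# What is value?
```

arr has length 8. The slice arr[::2] selects indices [0, 2, 4, 6] (0->9, 2->3, 4->18, 6->5), giving [9, 3, 18, 5].

[9, 3, 18, 5]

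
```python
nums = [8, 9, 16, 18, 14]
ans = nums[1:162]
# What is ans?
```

nums has length 5. The slice nums[1:162] selects indices [1, 2, 3, 4] (1->9, 2->16, 3->18, 4->14), giving [9, 16, 18, 14].

[9, 16, 18, 14]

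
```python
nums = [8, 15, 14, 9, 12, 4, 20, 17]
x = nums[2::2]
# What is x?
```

nums has length 8. The slice nums[2::2] selects indices [2, 4, 6] (2->14, 4->12, 6->20), giving [14, 12, 20].

[14, 12, 20]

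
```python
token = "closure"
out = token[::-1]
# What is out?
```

token has length 7. The slice token[::-1] selects indices [6, 5, 4, 3, 2, 1, 0] (6->'e', 5->'r', 4->'u', 3->'s', 2->'o', 1->'l', 0->'c'), giving 'erusolc'.

'erusolc'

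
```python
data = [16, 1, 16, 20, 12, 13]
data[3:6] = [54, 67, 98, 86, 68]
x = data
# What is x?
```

data starts as [16, 1, 16, 20, 12, 13] (length 6). The slice data[3:6] covers indices [3, 4, 5] with values [20, 12, 13]. Replacing that slice with [54, 67, 98, 86, 68] (different length) produces [16, 1, 16, 54, 67, 98, 86, 68].

[16, 1, 16, 54, 67, 98, 86, 68]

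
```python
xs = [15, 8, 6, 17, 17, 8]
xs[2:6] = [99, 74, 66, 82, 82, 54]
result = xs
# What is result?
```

xs starts as [15, 8, 6, 17, 17, 8] (length 6). The slice xs[2:6] covers indices [2, 3, 4, 5] with values [6, 17, 17, 8]. Replacing that slice with [99, 74, 66, 82, 82, 54] (different length) produces [15, 8, 99, 74, 66, 82, 82, 54].

[15, 8, 99, 74, 66, 82, 82, 54]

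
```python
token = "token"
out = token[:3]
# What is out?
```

token has length 5. The slice token[:3] selects indices [0, 1, 2] (0->'t', 1->'o', 2->'k'), giving 'tok'.

'tok'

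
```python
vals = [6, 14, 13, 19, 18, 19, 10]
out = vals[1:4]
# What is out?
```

vals has length 7. The slice vals[1:4] selects indices [1, 2, 3] (1->14, 2->13, 3->19), giving [14, 13, 19].

[14, 13, 19]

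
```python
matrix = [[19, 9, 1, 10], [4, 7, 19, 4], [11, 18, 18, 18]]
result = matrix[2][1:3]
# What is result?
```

matrix[2] = [11, 18, 18, 18]. matrix[2] has length 4. The slice matrix[2][1:3] selects indices [1, 2] (1->18, 2->18), giving [18, 18].

[18, 18]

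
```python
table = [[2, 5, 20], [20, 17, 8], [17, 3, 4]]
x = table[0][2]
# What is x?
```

table[0] = [2, 5, 20]. Taking column 2 of that row yields 20.

20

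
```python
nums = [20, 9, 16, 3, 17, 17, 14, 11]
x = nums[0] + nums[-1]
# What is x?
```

nums has length 8. nums[0] = 20.
nums has length 8. Negative index -1 maps to positive index 8 + (-1) = 7. nums[7] = 11.
Sum: 20 + 11 = 31.

31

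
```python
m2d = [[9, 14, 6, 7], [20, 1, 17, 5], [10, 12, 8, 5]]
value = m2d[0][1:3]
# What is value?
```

m2d[0] = [9, 14, 6, 7]. m2d[0] has length 4. The slice m2d[0][1:3] selects indices [1, 2] (1->14, 2->6), giving [14, 6].

[14, 6]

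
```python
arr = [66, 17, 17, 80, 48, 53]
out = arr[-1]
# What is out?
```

arr has length 6. Negative index -1 maps to positive index 6 + (-1) = 5. arr[5] = 53.

53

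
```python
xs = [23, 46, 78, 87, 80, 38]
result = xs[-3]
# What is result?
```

xs has length 6. Negative index -3 maps to positive index 6 + (-3) = 3. xs[3] = 87.

87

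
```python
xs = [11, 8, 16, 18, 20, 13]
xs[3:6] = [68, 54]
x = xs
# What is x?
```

xs starts as [11, 8, 16, 18, 20, 13] (length 6). The slice xs[3:6] covers indices [3, 4, 5] with values [18, 20, 13]. Replacing that slice with [68, 54] (different length) produces [11, 8, 16, 68, 54].

[11, 8, 16, 68, 54]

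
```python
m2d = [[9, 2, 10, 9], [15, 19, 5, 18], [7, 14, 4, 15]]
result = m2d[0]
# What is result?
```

m2d has 3 rows. Row 0 is [9, 2, 10, 9].

[9, 2, 10, 9]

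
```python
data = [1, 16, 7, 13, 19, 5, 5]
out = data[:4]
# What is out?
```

data has length 7. The slice data[:4] selects indices [0, 1, 2, 3] (0->1, 1->16, 2->7, 3->13), giving [1, 16, 7, 13].

[1, 16, 7, 13]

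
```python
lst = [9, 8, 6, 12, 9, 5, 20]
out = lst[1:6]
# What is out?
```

lst has length 7. The slice lst[1:6] selects indices [1, 2, 3, 4, 5] (1->8, 2->6, 3->12, 4->9, 5->5), giving [8, 6, 12, 9, 5].

[8, 6, 12, 9, 5]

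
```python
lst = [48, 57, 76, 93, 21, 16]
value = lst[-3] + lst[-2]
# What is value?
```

lst has length 6. Negative index -3 maps to positive index 6 + (-3) = 3. lst[3] = 93.
lst has length 6. Negative index -2 maps to positive index 6 + (-2) = 4. lst[4] = 21.
Sum: 93 + 21 = 114.

114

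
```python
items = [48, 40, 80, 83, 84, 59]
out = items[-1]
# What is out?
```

items has length 6. Negative index -1 maps to positive index 6 + (-1) = 5. items[5] = 59.

59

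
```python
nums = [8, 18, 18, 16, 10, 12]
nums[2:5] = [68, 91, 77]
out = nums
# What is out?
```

nums starts as [8, 18, 18, 16, 10, 12] (length 6). The slice nums[2:5] covers indices [2, 3, 4] with values [18, 16, 10]. Replacing that slice with [68, 91, 77] (same length) produces [8, 18, 68, 91, 77, 12].

[8, 18, 68, 91, 77, 12]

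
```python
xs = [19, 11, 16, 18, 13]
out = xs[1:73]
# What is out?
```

xs has length 5. The slice xs[1:73] selects indices [1, 2, 3, 4] (1->11, 2->16, 3->18, 4->13), giving [11, 16, 18, 13].

[11, 16, 18, 13]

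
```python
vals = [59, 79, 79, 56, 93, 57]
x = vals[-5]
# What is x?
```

vals has length 6. Negative index -5 maps to positive index 6 + (-5) = 1. vals[1] = 79.

79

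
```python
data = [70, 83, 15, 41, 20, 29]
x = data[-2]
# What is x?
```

data has length 6. Negative index -2 maps to positive index 6 + (-2) = 4. data[4] = 20.

20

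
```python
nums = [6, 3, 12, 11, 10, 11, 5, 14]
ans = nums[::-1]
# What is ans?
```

nums has length 8. The slice nums[::-1] selects indices [7, 6, 5, 4, 3, 2, 1, 0] (7->14, 6->5, 5->11, 4->10, 3->11, 2->12, 1->3, 0->6), giving [14, 5, 11, 10, 11, 12, 3, 6].

[14, 5, 11, 10, 11, 12, 3, 6]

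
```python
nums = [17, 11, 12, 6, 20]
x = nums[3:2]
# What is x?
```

nums has length 5. The slice nums[3:2] resolves to an empty index range, so the result is [].

[]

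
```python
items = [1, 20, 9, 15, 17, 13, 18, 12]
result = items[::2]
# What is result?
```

items has length 8. The slice items[::2] selects indices [0, 2, 4, 6] (0->1, 2->9, 4->17, 6->18), giving [1, 9, 17, 18].

[1, 9, 17, 18]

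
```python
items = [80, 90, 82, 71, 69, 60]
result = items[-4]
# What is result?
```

items has length 6. Negative index -4 maps to positive index 6 + (-4) = 2. items[2] = 82.

82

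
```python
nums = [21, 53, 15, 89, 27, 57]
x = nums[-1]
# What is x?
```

nums has length 6. Negative index -1 maps to positive index 6 + (-1) = 5. nums[5] = 57.

57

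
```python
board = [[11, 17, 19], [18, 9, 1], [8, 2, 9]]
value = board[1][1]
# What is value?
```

board[1] = [18, 9, 1]. Taking column 1 of that row yields 9.

9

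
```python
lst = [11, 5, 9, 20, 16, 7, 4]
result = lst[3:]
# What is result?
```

lst has length 7. The slice lst[3:] selects indices [3, 4, 5, 6] (3->20, 4->16, 5->7, 6->4), giving [20, 16, 7, 4].

[20, 16, 7, 4]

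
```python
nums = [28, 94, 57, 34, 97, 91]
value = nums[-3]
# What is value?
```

nums has length 6. Negative index -3 maps to positive index 6 + (-3) = 3. nums[3] = 34.

34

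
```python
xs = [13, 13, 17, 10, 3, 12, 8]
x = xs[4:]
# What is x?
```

xs has length 7. The slice xs[4:] selects indices [4, 5, 6] (4->3, 5->12, 6->8), giving [3, 12, 8].

[3, 12, 8]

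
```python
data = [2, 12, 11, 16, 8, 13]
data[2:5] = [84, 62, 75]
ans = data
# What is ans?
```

data starts as [2, 12, 11, 16, 8, 13] (length 6). The slice data[2:5] covers indices [2, 3, 4] with values [11, 16, 8]. Replacing that slice with [84, 62, 75] (same length) produces [2, 12, 84, 62, 75, 13].

[2, 12, 84, 62, 75, 13]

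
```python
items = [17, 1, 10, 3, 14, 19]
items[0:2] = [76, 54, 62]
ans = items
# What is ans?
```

items starts as [17, 1, 10, 3, 14, 19] (length 6). The slice items[0:2] covers indices [0, 1] with values [17, 1]. Replacing that slice with [76, 54, 62] (different length) produces [76, 54, 62, 10, 3, 14, 19].

[76, 54, 62, 10, 3, 14, 19]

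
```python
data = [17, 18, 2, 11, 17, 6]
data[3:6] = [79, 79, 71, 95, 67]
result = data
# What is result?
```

data starts as [17, 18, 2, 11, 17, 6] (length 6). The slice data[3:6] covers indices [3, 4, 5] with values [11, 17, 6]. Replacing that slice with [79, 79, 71, 95, 67] (different length) produces [17, 18, 2, 79, 79, 71, 95, 67].

[17, 18, 2, 79, 79, 71, 95, 67]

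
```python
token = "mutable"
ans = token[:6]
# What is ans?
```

token has length 7. The slice token[:6] selects indices [0, 1, 2, 3, 4, 5] (0->'m', 1->'u', 2->'t', 3->'a', 4->'b', 5->'l'), giving 'mutabl'.

'mutabl'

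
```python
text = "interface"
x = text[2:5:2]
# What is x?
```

text has length 9. The slice text[2:5:2] selects indices [2, 4] (2->'t', 4->'r'), giving 'tr'.

'tr'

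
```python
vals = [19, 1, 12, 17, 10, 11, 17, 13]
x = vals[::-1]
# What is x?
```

vals has length 8. The slice vals[::-1] selects indices [7, 6, 5, 4, 3, 2, 1, 0] (7->13, 6->17, 5->11, 4->10, 3->17, 2->12, 1->1, 0->19), giving [13, 17, 11, 10, 17, 12, 1, 19].

[13, 17, 11, 10, 17, 12, 1, 19]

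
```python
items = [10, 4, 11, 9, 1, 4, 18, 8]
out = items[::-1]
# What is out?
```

items has length 8. The slice items[::-1] selects indices [7, 6, 5, 4, 3, 2, 1, 0] (7->8, 6->18, 5->4, 4->1, 3->9, 2->11, 1->4, 0->10), giving [8, 18, 4, 1, 9, 11, 4, 10].

[8, 18, 4, 1, 9, 11, 4, 10]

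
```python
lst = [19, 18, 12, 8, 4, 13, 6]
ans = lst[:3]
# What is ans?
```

lst has length 7. The slice lst[:3] selects indices [0, 1, 2] (0->19, 1->18, 2->12), giving [19, 18, 12].

[19, 18, 12]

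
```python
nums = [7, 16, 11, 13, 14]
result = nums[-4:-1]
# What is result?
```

nums has length 5. The slice nums[-4:-1] selects indices [1, 2, 3] (1->16, 2->11, 3->13), giving [16, 11, 13].

[16, 11, 13]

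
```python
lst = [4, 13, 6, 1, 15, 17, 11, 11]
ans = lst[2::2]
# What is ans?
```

lst has length 8. The slice lst[2::2] selects indices [2, 4, 6] (2->6, 4->15, 6->11), giving [6, 15, 11].

[6, 15, 11]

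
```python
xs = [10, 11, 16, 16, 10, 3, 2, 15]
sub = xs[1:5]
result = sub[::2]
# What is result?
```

xs has length 8. The slice xs[1:5] selects indices [1, 2, 3, 4] (1->11, 2->16, 3->16, 4->10), giving [11, 16, 16, 10]. So sub = [11, 16, 16, 10]. sub has length 4. The slice sub[::2] selects indices [0, 2] (0->11, 2->16), giving [11, 16].

[11, 16]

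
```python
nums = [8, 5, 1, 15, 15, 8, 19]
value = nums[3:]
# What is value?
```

nums has length 7. The slice nums[3:] selects indices [3, 4, 5, 6] (3->15, 4->15, 5->8, 6->19), giving [15, 15, 8, 19].

[15, 15, 8, 19]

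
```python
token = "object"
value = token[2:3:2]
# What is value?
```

token has length 6. The slice token[2:3:2] selects indices [2] (2->'j'), giving 'j'.

'j'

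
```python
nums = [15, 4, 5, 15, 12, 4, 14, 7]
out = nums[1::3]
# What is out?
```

nums has length 8. The slice nums[1::3] selects indices [1, 4, 7] (1->4, 4->12, 7->7), giving [4, 12, 7].

[4, 12, 7]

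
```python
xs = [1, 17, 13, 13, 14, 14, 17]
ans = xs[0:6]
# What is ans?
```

xs has length 7. The slice xs[0:6] selects indices [0, 1, 2, 3, 4, 5] (0->1, 1->17, 2->13, 3->13, 4->14, 5->14), giving [1, 17, 13, 13, 14, 14].

[1, 17, 13, 13, 14, 14]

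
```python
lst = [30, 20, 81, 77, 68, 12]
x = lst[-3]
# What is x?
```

lst has length 6. Negative index -3 maps to positive index 6 + (-3) = 3. lst[3] = 77.

77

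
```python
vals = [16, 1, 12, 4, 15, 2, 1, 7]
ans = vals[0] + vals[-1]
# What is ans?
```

vals has length 8. vals[0] = 16.
vals has length 8. Negative index -1 maps to positive index 8 + (-1) = 7. vals[7] = 7.
Sum: 16 + 7 = 23.

23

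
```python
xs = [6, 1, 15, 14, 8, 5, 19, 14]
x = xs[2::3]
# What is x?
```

xs has length 8. The slice xs[2::3] selects indices [2, 5] (2->15, 5->5), giving [15, 5].

[15, 5]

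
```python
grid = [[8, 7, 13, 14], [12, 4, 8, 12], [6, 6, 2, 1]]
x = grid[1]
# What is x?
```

grid has 3 rows. Row 1 is [12, 4, 8, 12].

[12, 4, 8, 12]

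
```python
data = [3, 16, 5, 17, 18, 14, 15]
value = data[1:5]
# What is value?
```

data has length 7. The slice data[1:5] selects indices [1, 2, 3, 4] (1->16, 2->5, 3->17, 4->18), giving [16, 5, 17, 18].

[16, 5, 17, 18]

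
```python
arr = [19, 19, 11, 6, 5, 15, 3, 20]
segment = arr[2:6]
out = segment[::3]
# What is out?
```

arr has length 8. The slice arr[2:6] selects indices [2, 3, 4, 5] (2->11, 3->6, 4->5, 5->15), giving [11, 6, 5, 15]. So segment = [11, 6, 5, 15]. segment has length 4. The slice segment[::3] selects indices [0, 3] (0->11, 3->15), giving [11, 15].

[11, 15]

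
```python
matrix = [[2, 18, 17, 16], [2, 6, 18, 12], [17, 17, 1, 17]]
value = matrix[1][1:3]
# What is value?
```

matrix[1] = [2, 6, 18, 12]. matrix[1] has length 4. The slice matrix[1][1:3] selects indices [1, 2] (1->6, 2->18), giving [6, 18].

[6, 18]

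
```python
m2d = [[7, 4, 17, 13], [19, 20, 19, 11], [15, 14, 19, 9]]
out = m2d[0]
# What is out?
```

m2d has 3 rows. Row 0 is [7, 4, 17, 13].

[7, 4, 17, 13]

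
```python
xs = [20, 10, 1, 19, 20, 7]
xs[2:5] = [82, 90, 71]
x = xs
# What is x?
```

xs starts as [20, 10, 1, 19, 20, 7] (length 6). The slice xs[2:5] covers indices [2, 3, 4] with values [1, 19, 20]. Replacing that slice with [82, 90, 71] (same length) produces [20, 10, 82, 90, 71, 7].

[20, 10, 82, 90, 71, 7]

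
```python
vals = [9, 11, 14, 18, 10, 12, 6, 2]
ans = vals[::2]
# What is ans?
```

vals has length 8. The slice vals[::2] selects indices [0, 2, 4, 6] (0->9, 2->14, 4->10, 6->6), giving [9, 14, 10, 6].

[9, 14, 10, 6]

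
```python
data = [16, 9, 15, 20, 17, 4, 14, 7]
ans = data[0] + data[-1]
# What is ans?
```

data has length 8. data[0] = 16.
data has length 8. Negative index -1 maps to positive index 8 + (-1) = 7. data[7] = 7.
Sum: 16 + 7 = 23.

23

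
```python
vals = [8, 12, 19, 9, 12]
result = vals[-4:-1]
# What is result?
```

vals has length 5. The slice vals[-4:-1] selects indices [1, 2, 3] (1->12, 2->19, 3->9), giving [12, 19, 9].

[12, 19, 9]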